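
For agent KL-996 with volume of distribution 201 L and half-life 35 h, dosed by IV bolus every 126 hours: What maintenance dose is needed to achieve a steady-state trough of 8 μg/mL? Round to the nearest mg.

17890 mg

τ/t½ = 126/35 ≈ 3.6, so f = (1/2)^(126/35) ≈ 0.082469.
Cmin,ss = (D/Vd)·f/(1−f), so D = Cmin,ss·Vd·(1−f)/f.
D = 8 × 201 × (1−f)/f ≈ 8 × 201 × 11.12577 ≈ 17890.24 mg.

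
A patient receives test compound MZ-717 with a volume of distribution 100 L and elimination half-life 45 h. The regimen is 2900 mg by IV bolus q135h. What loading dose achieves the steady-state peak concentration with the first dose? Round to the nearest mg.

3314 mg

f = (1/2)^(135/45) ≈ 0.125000; accumulation ratio R = 1/(1−f) ≈ 1.14286.
Loading dose to hit Cmax,ss on first dose: D_load = D_maint·R ≈ 2900 × 1.14286 ≈ 3314.29 mg.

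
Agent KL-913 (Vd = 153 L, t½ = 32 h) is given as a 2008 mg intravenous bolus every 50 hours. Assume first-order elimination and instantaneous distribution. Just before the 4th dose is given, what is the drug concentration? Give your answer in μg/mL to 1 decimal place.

f = (1/2)^(τ/t½) = (1/2)^(50/32) ≈ 0.3386.
C₀ = D/Vd = 2008/153 ≈ 13.124 μg/mL.
Before the 4th dose, 3 doses have been given. Superposition: Cmin = C₀·(f + f² + … + f^3).
≈ 13.124 × (0.3386 + 0.1146 + 0.0388) ≈ 13.124 × 0.4920 ≈ 6.457 μg/mL.

6.5 μg/mL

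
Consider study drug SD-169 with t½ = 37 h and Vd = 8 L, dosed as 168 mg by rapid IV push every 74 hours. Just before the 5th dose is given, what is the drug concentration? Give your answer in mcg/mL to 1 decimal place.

f = (1/2)^(τ/t½) = (1/2)^(74/37) ≈ 0.2500.
C₀ = D/Vd = 168/8 ≈ 21.000 mcg/mL.
Before the 5th dose, 4 doses have been given. Superposition: Cmin = C₀·(f + f² + … + f^4).
≈ 21.000 × (0.2500 + 0.0625 + 0.0156 + 0.0039) ≈ 21.000 × 0.3320 ≈ 6.972 mcg/mL.

7.0 mcg/mL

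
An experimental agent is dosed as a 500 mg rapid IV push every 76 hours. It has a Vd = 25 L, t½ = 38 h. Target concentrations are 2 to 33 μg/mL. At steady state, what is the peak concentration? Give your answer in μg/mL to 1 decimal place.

26.7 μg/mL

The dosing interval is 2 half-lives, so f = 2^(−2) = 0.25.
Accumulation ratio R = 1/(1 − f) = 1/0.75 = 4/3.
Single-dose peak C₀ = D/Vd = 500/25 = 20 μg/mL.
Steady-state peak Cmax,ss = C₀·R = 20 × 4/3 ≈ 26.667 μg/mL.
Peak 26.7 μg/mL vs MTC 33 μg/mL: below toxic threshold.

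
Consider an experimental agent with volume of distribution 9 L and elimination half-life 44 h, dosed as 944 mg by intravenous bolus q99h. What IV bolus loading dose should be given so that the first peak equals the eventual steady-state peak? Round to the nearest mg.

1195 mg

f = (1/2)^(99/44) ≈ 0.210224; accumulation ratio R = 1/(1−f) ≈ 1.26618.
Loading dose to hit Cmax,ss on first dose: D_load = D_maint·R ≈ 944 × 1.26618 ≈ 1195.27 mg.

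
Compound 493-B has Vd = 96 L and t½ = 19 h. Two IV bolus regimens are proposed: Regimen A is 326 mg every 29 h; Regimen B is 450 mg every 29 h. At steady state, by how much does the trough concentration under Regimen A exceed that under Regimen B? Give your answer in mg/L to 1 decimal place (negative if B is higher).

Regimen A: f = (1/2)^(29/19) ≈ 0.3472; Cmin,ss = (326/96)·f/(1−f) ≈ 1.806 mg/L.
Regimen B: f = (1/2)^(29/19) ≈ 0.3472; Cmin,ss = (450/96)·f/(1−f) ≈ 2.493 mg/L.
Difference ≈ 1.806 − 2.493 ≈ -0.687 mg/L.

-0.7 mg/L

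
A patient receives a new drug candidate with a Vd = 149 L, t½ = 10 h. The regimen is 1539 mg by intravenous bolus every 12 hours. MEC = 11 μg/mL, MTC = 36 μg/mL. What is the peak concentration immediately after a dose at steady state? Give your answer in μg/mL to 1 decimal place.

k = ln2/t½ = ln2/10 ≈ 0.069315 h⁻¹; fraction remaining f = e^(−kτ) = e^(−0.069315×12) ≈ 0.4353.
Accumulation ratio R = 1/(1 − f) ≈ 1/0.5647 ≈ 1.7709.
Single-dose peak C₀ = D/Vd = 1539/149 ≈ 10.329 μg/mL.
Steady-state peak Cmax,ss = C₀·R ≈ 10.329 × 1.7709 ≈ 18.292 μg/mL.
Peak 18.3 μg/mL vs MTC 36 μg/mL: below toxic threshold.

18.3 μg/mL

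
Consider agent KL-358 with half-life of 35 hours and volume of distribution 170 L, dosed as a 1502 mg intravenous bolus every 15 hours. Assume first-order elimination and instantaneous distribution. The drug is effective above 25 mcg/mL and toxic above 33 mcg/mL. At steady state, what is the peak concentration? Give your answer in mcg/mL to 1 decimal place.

34.4 mcg/mL

k = ln2/t½ = ln2/35 ≈ 0.019804 h⁻¹; fraction remaining f = e^(−kτ) = e^(−0.019804×15) ≈ 0.7430.
At steady state, accumulation factor R = 1/(1 − e^(−kτ)) ≈ 3.8911.
Single-dose peak C₀ = D/Vd = 1502/170 ≈ 8.835 mcg/mL.
Cmax,ss = C₀/(1 − f) ≈ 8.835/0.2570 ≈ 34.377 mcg/mL.
Peak 34.4 mcg/mL vs MTC 33 mcg/mL: exceeds toxic threshold.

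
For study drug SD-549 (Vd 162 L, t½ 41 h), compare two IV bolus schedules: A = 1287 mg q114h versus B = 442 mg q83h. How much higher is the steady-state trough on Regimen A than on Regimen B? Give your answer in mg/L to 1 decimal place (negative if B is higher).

0.5 mg/L

Regimen A: f = (1/2)^(114/41) ≈ 0.1455; Cmin,ss = (1287/162)·f/(1−f) ≈ 1.353 mg/L.
Regimen B: f = (1/2)^(83/41) ≈ 0.2458; Cmin,ss = (442/162)·f/(1−f) ≈ 0.889 mg/L.
Difference ≈ 1.353 − 0.889 ≈ 0.464 mg/L.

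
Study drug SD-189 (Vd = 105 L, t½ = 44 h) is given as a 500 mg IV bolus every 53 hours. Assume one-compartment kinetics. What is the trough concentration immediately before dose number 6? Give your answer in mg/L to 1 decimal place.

f = (1/2)^(τ/t½) = (1/2)^(53/44) ≈ 0.4339.
C₀ = D/Vd = 500/105 ≈ 4.762 mg/L.
Before the 6th dose, 5 doses have been given. Superposition: Cmin = C₀·(f + f² + … + f^5).
≈ 4.762 × (0.4339 + 0.1883 + 0.0817 + 0.0354 + 0.0154) ≈ 4.762 × 0.7547 ≈ 3.594 mg/L.

3.6 mg/L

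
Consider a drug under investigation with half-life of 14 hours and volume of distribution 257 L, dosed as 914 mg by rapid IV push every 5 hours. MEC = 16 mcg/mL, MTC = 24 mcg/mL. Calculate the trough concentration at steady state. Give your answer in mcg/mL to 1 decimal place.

12.7 mcg/mL

τ/t½ = 5/14 ≈ 0.35714, so fraction remaining f = (1/2)^(5/14) ≈ 0.7807.
Single-dose peak C₀ = D/Vd = 914/257 ≈ 3.556 mcg/mL.
Steady-state trough Cmin,ss = C₀·f/(1−f) ≈ 3.556 × 0.7807/0.2193 ≈ 12.659 mcg/mL.
Trough 12.7 mcg/mL vs MEC 16 mcg/mL: subtherapeutic.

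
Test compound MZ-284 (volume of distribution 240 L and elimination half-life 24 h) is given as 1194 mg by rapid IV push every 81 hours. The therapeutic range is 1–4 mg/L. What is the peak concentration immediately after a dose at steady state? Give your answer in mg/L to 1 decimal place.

τ/t½ = 81/24 ≈ 3.375, so fraction remaining f = (1/2)^(81/24) ≈ 0.0964.
At steady state, accumulation factor R = 1/(1 − e^(−kτ)) ≈ 1.1067.
Single-dose peak C₀ = D/Vd = 1194/240 ≈ 4.975 mg/L.
Steady-state peak Cmax,ss = C₀·R ≈ 4.975 × 1.1067 ≈ 5.506 mg/L.
Peak 5.5 mg/L vs MTC 4 mg/L: exceeds toxic threshold.

5.5 mg/L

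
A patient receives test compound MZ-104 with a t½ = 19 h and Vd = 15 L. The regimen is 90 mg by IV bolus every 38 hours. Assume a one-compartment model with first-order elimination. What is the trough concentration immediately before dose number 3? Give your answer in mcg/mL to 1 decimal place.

f = (1/2)^(τ/t½) = (1/2)^(38/19) ≈ 0.2500.
C₀ = D/Vd = 90/15 ≈ 6.000 mcg/mL.
Before the 3rd dose, 2 doses have been given. Superposition: Cmin = C₀·(f + f²).
≈ 6.000 × (0.2500 + 0.0625) ≈ 6.000 × 0.3125 ≈ 1.875 mcg/mL.

1.9 mcg/mL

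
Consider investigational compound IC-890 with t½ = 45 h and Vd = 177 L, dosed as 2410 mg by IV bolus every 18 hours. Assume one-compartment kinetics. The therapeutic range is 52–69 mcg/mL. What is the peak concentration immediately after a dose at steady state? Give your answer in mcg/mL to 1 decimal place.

k = ln2/t½ = ln2/45 ≈ 0.015403 h⁻¹; fraction remaining f = e^(−kτ) = e^(−0.015403×18) ≈ 0.7579.
At steady state, accumulation factor R = 1/(1 − e^(−kτ)) ≈ 4.1305.
Single-dose peak C₀ = D/Vd = 2410/177 ≈ 13.616 mcg/mL.
Cmax,ss = C₀/(1 − f) ≈ 13.616/0.2421 ≈ 56.241 mcg/mL.
Peak 56.2 mcg/mL vs MTC 69 mcg/mL: below toxic threshold.

56.2 mcg/mL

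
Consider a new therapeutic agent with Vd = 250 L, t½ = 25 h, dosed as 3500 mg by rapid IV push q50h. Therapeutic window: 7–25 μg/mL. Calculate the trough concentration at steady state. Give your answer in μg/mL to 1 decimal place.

4.7 μg/mL

The dosing interval is 2 half-lives, so f = 2^(−2) = 0.25.
At steady state, R = 1/(1 − 0.25) = 4/3.
Single-dose peak C₀ = D/Vd = 3500/250 = 14 μg/mL.
Steady-state peak Cmax,ss = C₀·R = 14 × 4/3 ≈ 18.667 μg/mL.
Steady-state trough Cmin,ss = Cmax,ss·f ≈ 18.667 × 0.25 ≈ 4.667 μg/mL.
Trough 4.7 μg/mL vs MEC 7 μg/mL: subtherapeutic.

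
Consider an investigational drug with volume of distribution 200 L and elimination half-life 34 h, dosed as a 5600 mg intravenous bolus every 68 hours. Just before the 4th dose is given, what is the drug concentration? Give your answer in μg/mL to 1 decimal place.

9.2 μg/mL

f = (1/2)^(τ/t½) = (1/2)^(68/34) ≈ 0.2500.
C₀ = D/Vd = 5600/200 ≈ 28.000 μg/mL.
Before the 4th dose, 3 doses have been given. Superposition: Cmin = C₀·(f + f² + … + f^3).
≈ 28.000 × (0.2500 + 0.0625 + 0.0156) ≈ 28.000 × 0.3281 ≈ 9.187 μg/mL.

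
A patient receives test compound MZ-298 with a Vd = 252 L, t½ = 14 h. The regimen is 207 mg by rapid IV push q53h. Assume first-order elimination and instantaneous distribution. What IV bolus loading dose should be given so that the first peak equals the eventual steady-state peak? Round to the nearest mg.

223 mg

f = (1/2)^(53/14) ≈ 0.072508; accumulation ratio R = 1/(1−f) ≈ 1.07818.
Loading dose to hit Cmax,ss on first dose: D_load = D_maint·R ≈ 207 × 1.07818 ≈ 223.18 mg.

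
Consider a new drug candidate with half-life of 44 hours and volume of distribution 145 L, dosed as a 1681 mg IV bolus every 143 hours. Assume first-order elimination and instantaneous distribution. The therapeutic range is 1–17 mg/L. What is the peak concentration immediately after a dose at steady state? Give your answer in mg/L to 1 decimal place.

τ/t½ = 143/44 ≈ 3.25, so fraction remaining f = (1/2)^(143/44) ≈ 0.1051.
Accumulation ratio R = 1/(1 − f) ≈ 1/0.8949 ≈ 1.1174.
Single-dose peak C₀ = D/Vd = 1681/145 ≈ 11.593 mg/L.
Cmax,ss = C₀/(1 − f) ≈ 11.593/0.8949 ≈ 12.955 mg/L.
Peak 13.0 mg/L vs MTC 17 mg/L: below toxic threshold.

13.0 mg/L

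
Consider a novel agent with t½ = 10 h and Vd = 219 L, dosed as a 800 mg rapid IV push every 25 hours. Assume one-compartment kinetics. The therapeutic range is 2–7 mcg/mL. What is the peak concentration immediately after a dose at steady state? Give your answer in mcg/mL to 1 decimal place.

4.4 mcg/mL

τ/t½ = 25/10 ≈ 2.5, so fraction remaining f = (1/2)^(25/10) ≈ 0.1768.
Accumulation ratio R = 1/(1 − f) ≈ 1/0.8232 ≈ 1.2148.
Single-dose peak C₀ = D/Vd = 800/219 ≈ 3.653 mcg/mL.
Cmax,ss = C₀/(1 − f) ≈ 3.653/0.8232 ≈ 4.438 mcg/mL.
Peak 4.4 mcg/mL vs MTC 7 mcg/mL: below toxic threshold.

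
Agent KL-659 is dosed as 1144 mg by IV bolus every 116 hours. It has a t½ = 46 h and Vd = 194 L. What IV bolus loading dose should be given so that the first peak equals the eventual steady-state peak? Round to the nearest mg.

f = (1/2)^(116/46) ≈ 0.174133; accumulation ratio R = 1/(1−f) ≈ 1.21085.
Loading dose to hit Cmax,ss on first dose: D_load = D_maint·R ≈ 1144 × 1.21085 ≈ 1385.21 mg.

1385 mg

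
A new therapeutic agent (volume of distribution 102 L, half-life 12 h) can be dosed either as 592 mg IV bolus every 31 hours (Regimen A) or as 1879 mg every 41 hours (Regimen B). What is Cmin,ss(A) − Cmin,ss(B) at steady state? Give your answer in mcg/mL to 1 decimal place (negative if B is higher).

-0.7 mcg/mL

Regimen A: f = (1/2)^(31/12) ≈ 0.1669; Cmin,ss = (592/102)·f/(1−f) ≈ 1.163 mcg/mL.
Regimen B: f = (1/2)^(41/12) ≈ 0.0936; Cmin,ss = (1879/102)·f/(1−f) ≈ 1.902 mcg/mL.
Difference ≈ 1.163 − 1.902 ≈ -0.739 mcg/mL.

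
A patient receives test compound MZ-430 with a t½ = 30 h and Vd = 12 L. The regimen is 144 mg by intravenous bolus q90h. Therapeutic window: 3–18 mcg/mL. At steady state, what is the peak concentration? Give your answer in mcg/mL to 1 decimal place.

13.7 mcg/mL

τ = 90 h = 3 half-lives, so f = (1/2)^3 = 0.125.
Accumulation ratio R = 1/(1 − f) = 1/0.875 = 8/7.
Single-dose peak C₀ = D/Vd = 144/12 = 12 mcg/mL.
Steady-state peak Cmax,ss = C₀·R = 12 × 8/7 ≈ 13.714 mcg/mL.
Peak 13.7 mcg/mL vs MTC 18 mcg/mL: below toxic threshold.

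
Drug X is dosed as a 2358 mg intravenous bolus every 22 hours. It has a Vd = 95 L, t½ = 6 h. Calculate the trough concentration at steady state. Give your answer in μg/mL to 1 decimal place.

τ/t½ = 22/6 ≈ 3.6667, so fraction remaining f = (1/2)^(22/6) ≈ 0.0787.
Each bolus raises the concentration by D/Vd = 2358/95 ≈ 24.821 μg/mL.
Steady-state trough Cmin,ss = C₀·f/(1−f) ≈ 24.821 × 0.0787/0.9213 ≈ 2.120 μg/mL.

2.1 μg/mL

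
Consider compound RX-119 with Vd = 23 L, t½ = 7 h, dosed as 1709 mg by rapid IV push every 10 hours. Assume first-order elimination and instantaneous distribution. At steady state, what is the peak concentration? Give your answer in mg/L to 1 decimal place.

Over one 10-h interval, 10/7 ≈ 1.4286 half-lives elapse, leaving f ≈ 0.3715 of each dose.
Accumulation ratio R = 1/(1 − f) ≈ 1/0.6285 ≈ 1.5911.
Each bolus raises the concentration by D/Vd = 1709/23 ≈ 74.304 mg/L.
Cmax,ss = C₀/(1 − f) ≈ 74.304/0.6285 ≈ 118.224 mg/L.

118.2 mg/L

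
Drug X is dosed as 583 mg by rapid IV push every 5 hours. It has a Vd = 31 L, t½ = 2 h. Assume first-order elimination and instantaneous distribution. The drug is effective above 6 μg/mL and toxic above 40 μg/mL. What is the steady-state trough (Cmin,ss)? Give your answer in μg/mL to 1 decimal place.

4.0 μg/mL

Over one 5-h interval, 5/2 ≈ 2.5 half-lives elapse, leaving f ≈ 0.1768 of each dose.
At steady state, accumulation factor R = 1/(1 − e^(−kτ)) ≈ 1.2148.
Single-dose peak C₀ = D/Vd = 583/31 ≈ 18.806 μg/mL.
Cmax,ss = C₀/(1 − f) ≈ 18.806/0.8232 ≈ 22.845 μg/mL.
Steady-state trough Cmin,ss = Cmax,ss·f ≈ 22.845 × 0.1768 ≈ 4.039 μg/mL.
Trough 4.0 μg/mL vs MEC 6 μg/mL: subtherapeutic.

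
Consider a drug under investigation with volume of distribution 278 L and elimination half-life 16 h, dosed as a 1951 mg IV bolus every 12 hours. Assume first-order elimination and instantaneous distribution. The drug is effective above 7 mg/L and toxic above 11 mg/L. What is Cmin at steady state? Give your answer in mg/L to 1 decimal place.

Over one 12-h interval, 12/16 ≈ 0.75 half-lives elapse, leaving f ≈ 0.5946 of each dose.
Accumulation ratio R = 1/(1 − f) ≈ 1/0.4054 ≈ 2.4667.
Each bolus raises the concentration by D/Vd = 1951/278 ≈ 7.018 mg/L.
Cmax,ss = C₀/(1 − f) ≈ 7.018/0.4054 ≈ 17.311 mg/L.
One interval later, Cmin,ss = Cmax,ss·e^(−kτ) ≈ 17.311 × 0.5946 ≈ 10.293 mg/L.
Trough 10.3 mg/L vs MEC 7 mg/L: adequate.

10.3 mg/L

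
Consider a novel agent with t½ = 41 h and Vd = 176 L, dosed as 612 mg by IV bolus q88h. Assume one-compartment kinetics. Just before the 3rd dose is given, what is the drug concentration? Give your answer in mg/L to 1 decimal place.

1.0 mg/L

f = (1/2)^(τ/t½) = (1/2)^(88/41) ≈ 0.2259.
C₀ = D/Vd = 612/176 ≈ 3.477 mg/L.
Before the 3rd dose, 2 doses have been given. Superposition: Cmin = C₀·(f + f²).
≈ 3.477 × (0.2259 + 0.0510) ≈ 3.477 × 0.2769 ≈ 0.963 mg/L.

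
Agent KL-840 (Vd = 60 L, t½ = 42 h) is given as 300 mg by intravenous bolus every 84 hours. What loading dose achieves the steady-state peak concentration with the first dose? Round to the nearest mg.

400 mg

f = (1/2)^(84/42) ≈ 0.250000; accumulation ratio R = 1/(1−f) ≈ 1.33333.
Loading dose to hit Cmax,ss on first dose: D_load = D_maint·R ≈ 300 × 1.33333 ≈ 400.00 mg.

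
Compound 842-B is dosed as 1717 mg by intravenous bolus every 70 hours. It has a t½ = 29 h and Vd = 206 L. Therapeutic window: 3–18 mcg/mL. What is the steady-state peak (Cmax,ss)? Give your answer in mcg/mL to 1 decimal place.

k = ln2/t½ = ln2/29 ≈ 0.023902 h⁻¹; fraction remaining f = e^(−kτ) = e^(−0.023902×70) ≈ 0.1877.
Accumulation ratio R = 1/(1 − f) ≈ 1/0.8123 ≈ 1.2311.
Each bolus raises the concentration by D/Vd = 1717/206 ≈ 8.335 mcg/mL.
Steady-state peak Cmax,ss = C₀·R ≈ 8.335 × 1.2311 ≈ 10.261 mcg/mL.
Peak 10.3 mcg/mL vs MTC 18 mcg/mL: below toxic threshold.

10.3 mcg/mL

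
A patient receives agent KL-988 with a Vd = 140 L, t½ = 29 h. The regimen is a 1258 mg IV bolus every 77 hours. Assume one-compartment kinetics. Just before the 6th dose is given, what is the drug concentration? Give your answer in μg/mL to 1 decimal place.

f = (1/2)^(τ/t½) = (1/2)^(77/29) ≈ 0.1587.
C₀ = D/Vd = 1258/140 ≈ 8.986 μg/mL.
Before the 6th dose, 5 doses have been given. Superposition: Cmin = C₀·(f + f² + … + f^5).
≈ 8.986 × (0.1587 + 0.0252 + 0.0040 + 0.0006 + 0.0001) ≈ 8.986 × 0.1886 ≈ 1.695 μg/mL.

1.7 μg/mL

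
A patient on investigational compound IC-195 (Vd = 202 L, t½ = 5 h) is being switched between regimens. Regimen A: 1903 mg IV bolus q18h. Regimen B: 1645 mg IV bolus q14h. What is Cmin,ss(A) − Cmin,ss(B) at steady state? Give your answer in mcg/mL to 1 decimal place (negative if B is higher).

Regimen A: f = (1/2)^(18/5) ≈ 0.0825; Cmin,ss = (1903/202)·f/(1−f) ≈ 0.847 mcg/mL.
Regimen B: f = (1/2)^(14/5) ≈ 0.1436; Cmin,ss = (1645/202)·f/(1−f) ≈ 1.366 mcg/mL.
Difference ≈ 0.847 − 1.366 ≈ -0.519 mcg/mL.

-0.5 mcg/mL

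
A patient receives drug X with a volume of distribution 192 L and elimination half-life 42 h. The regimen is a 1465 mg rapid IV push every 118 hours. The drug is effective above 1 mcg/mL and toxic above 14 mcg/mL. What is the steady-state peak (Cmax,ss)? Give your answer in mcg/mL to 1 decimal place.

k = ln2/t½ = ln2/42 ≈ 0.016504 h⁻¹; fraction remaining f = e^(−kτ) = e^(−0.016504×118) ≈ 0.1426.
Accumulation ratio R = 1/(1 − f) ≈ 1/0.8574 ≈ 1.1663.
Each bolus raises the concentration by D/Vd = 1465/192 ≈ 7.630 mcg/mL.
Steady-state peak Cmax,ss = C₀·R ≈ 7.630 × 1.1663 ≈ 8.899 mcg/mL.
Peak 8.9 mcg/mL vs MTC 14 mcg/mL: below toxic threshold.

8.9 mcg/mL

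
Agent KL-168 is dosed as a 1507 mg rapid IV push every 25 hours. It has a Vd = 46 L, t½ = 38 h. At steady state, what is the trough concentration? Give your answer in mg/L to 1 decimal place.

56.7 mg/L

Over one 25-h interval, 25/38 ≈ 0.65789 half-lives elapse, leaving f ≈ 0.6338 of each dose.
Single-dose peak C₀ = D/Vd = 1507/46 ≈ 32.761 mg/L.
Steady-state trough Cmin,ss = C₀·f/(1−f) ≈ 32.761 × 0.6338/0.3662 ≈ 56.701 mg/L.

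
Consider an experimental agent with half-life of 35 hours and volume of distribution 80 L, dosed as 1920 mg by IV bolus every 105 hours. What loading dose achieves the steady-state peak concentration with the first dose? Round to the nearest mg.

2194 mg

f = (1/2)^(105/35) ≈ 0.125000; accumulation ratio R = 1/(1−f) ≈ 1.14286.
Loading dose to hit Cmax,ss on first dose: D_load = D_maint·R ≈ 1920 × 1.14286 ≈ 2194.29 mg.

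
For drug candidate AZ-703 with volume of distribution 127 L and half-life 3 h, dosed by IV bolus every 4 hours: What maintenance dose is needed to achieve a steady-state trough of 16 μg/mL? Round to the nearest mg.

τ/t½ = 4/3 ≈ 1.3333, so f = (1/2)^(4/3) ≈ 0.396850.
Cmin,ss = (D/Vd)·f/(1−f), so D = Cmin,ss·Vd·(1−f)/f.
D = 16 × 127 × (1−f)/f ≈ 16 × 127 × 1.51984 ≈ 3088.31 mg.

3088 mg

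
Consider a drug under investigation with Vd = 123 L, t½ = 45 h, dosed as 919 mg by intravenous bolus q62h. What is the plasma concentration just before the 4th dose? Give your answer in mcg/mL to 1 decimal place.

f = (1/2)^(τ/t½) = (1/2)^(62/45) ≈ 0.3848.
C₀ = D/Vd = 919/123 ≈ 7.472 mcg/mL.
Before the 4th dose, 3 doses have been given. Superposition: Cmin = C₀·(f + f² + … + f^3).
≈ 7.472 × (0.3848 + 0.1481 + 0.0570) ≈ 7.472 × 0.5899 ≈ 4.408 mcg/mL.

4.4 mcg/mL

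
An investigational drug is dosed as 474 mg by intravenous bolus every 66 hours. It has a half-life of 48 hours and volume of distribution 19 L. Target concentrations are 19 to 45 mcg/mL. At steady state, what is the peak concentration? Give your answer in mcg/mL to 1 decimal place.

τ/t½ = 66/48 ≈ 1.375, so fraction remaining f = (1/2)^(66/48) ≈ 0.3856.
Accumulation ratio R = 1/(1 − f) ≈ 1/0.6144 ≈ 1.6276.
Each bolus raises the concentration by D/Vd = 474/19 ≈ 24.947 mcg/mL.
Steady-state peak Cmax,ss = C₀·R ≈ 24.947 × 1.6276 ≈ 40.604 mcg/mL.
Peak 40.6 mcg/mL vs MTC 45 mcg/mL: below toxic threshold.

40.6 mcg/mL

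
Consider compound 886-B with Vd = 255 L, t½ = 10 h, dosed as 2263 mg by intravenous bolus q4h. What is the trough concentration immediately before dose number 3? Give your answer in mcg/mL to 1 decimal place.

f = (1/2)^(τ/t½) = (1/2)^(4/10) ≈ 0.7579.
C₀ = D/Vd = 2263/255 ≈ 8.875 mcg/mL.
Before the 3rd dose, 2 doses have been given. Superposition: Cmin = C₀·(f + f²).
≈ 8.875 × (0.7579 + 0.5744) ≈ 8.875 × 1.3323 ≈ 11.824 mcg/mL.

11.8 mcg/mL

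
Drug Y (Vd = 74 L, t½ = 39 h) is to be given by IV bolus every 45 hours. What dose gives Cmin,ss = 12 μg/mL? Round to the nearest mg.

1088 mg

τ/t½ = 45/39 ≈ 1.1538, so f = (1/2)^(45/39) ≈ 0.449425.
Cmin,ss = (D/Vd)·f/(1−f), so D = Cmin,ss·Vd·(1−f)/f.
D = 12 × 74 × (1−f)/f ≈ 12 × 74 × 1.22507 ≈ 1087.86 mg.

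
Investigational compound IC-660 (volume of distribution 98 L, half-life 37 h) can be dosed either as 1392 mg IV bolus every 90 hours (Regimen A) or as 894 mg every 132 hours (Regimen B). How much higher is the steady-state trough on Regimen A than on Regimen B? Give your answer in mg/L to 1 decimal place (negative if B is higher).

Regimen A: f = (1/2)^(90/37) ≈ 0.1853; Cmin,ss = (1392/98)·f/(1−f) ≈ 3.231 mg/L.
Regimen B: f = (1/2)^(132/37) ≈ 0.0843; Cmin,ss = (894/98)·f/(1−f) ≈ 0.840 mg/L.
Difference ≈ 3.231 − 0.840 ≈ 2.391 mg/L.

2.4 mg/L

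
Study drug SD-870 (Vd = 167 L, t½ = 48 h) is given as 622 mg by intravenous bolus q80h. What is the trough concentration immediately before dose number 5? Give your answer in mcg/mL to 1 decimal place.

1.7 mcg/mL

f = (1/2)^(τ/t½) = (1/2)^(80/48) ≈ 0.3150.
C₀ = D/Vd = 622/167 ≈ 3.725 mcg/mL.
Before the 5th dose, 4 doses have been given. Superposition: Cmin = C₀·(f + f² + … + f^4).
≈ 3.725 × (0.3150 + 0.0992 + 0.0313 + 0.0098) ≈ 3.725 × 0.4553 ≈ 1.696 mcg/mL.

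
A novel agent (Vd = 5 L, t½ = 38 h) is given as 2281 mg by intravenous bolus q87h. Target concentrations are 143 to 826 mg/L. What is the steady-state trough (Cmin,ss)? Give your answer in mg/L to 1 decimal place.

117.3 mg/L

Over one 87-h interval, 87/38 ≈ 2.2895 half-lives elapse, leaving f ≈ 0.2046 of each dose.
Single-dose peak C₀ = D/Vd = 2281/5 ≈ 456.200 mg/L.
Steady-state trough Cmin,ss = C₀·f/(1−f) ≈ 456.200 × 0.2046/0.7954 ≈ 117.348 mg/L.
Trough 117.3 mg/L vs MEC 143 mg/L: subtherapeutic.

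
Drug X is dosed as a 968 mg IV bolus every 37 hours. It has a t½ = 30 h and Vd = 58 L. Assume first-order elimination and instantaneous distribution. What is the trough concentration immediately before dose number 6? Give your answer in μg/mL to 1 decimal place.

12.2 μg/mL

f = (1/2)^(τ/t½) = (1/2)^(37/30) ≈ 0.4253.
C₀ = D/Vd = 968/58 ≈ 16.690 μg/mL.
Before the 6th dose, 5 doses have been given. Superposition: Cmin = C₀·(f + f² + … + f^5).
≈ 16.690 × (0.4253 + 0.1809 + 0.0769 + 0.0327 + 0.0139) ≈ 16.690 × 0.7297 ≈ 12.179 μg/mL.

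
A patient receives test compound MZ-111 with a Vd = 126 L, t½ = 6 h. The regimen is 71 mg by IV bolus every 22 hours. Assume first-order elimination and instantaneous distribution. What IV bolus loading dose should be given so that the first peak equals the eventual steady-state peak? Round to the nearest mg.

77 mg

f = (1/2)^(22/6) ≈ 0.078745; accumulation ratio R = 1/(1−f) ≈ 1.08548.
Loading dose to hit Cmax,ss on first dose: D_load = D_maint·R ≈ 71 × 1.08548 ≈ 77.07 mg.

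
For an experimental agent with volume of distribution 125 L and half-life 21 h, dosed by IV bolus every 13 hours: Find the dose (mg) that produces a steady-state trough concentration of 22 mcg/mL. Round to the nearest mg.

τ/t½ = 13/21 ≈ 0.61905, so f = (1/2)^(13/21) ≈ 0.651101.
Cmin,ss = (D/Vd)·f/(1−f), so D = Cmin,ss·Vd·(1−f)/f.
D = 22 × 125 × (1−f)/f ≈ 22 × 125 × 0.53586 ≈ 1473.62 mg.

1474 mg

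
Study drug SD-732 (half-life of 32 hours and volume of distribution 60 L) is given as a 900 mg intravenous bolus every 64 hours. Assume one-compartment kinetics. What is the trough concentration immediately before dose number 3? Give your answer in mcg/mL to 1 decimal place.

4.7 mcg/mL

f = (1/2)^(τ/t½) = (1/2)^(64/32) ≈ 0.2500.
C₀ = D/Vd = 900/60 ≈ 15.000 mcg/mL.
Before the 3rd dose, 2 doses have been given. Superposition: Cmin = C₀·(f + f²).
≈ 15.000 × (0.2500 + 0.0625) ≈ 15.000 × 0.3125 ≈ 4.688 mcg/mL.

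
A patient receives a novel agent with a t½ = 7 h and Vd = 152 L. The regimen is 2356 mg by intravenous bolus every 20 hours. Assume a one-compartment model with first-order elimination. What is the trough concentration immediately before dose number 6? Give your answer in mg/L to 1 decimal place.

f = (1/2)^(τ/t½) = (1/2)^(20/7) ≈ 0.1380.
C₀ = D/Vd = 2356/152 ≈ 15.500 mg/L.
Before the 6th dose, 5 doses have been given. Superposition: Cmin = C₀·(f + f² + … + f^5).
≈ 15.500 × (0.1380 + 0.0190 + 0.0026 + 0.0004 + 0.0001) ≈ 15.500 × 0.1601 ≈ 2.482 mg/L.

2.5 mg/L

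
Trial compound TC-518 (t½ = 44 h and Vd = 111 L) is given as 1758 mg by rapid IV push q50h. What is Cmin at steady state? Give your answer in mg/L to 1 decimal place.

k = ln2/t½ = ln2/44 ≈ 0.015753 h⁻¹; fraction remaining f = e^(−kτ) = e^(−0.015753×50) ≈ 0.4549.
Each bolus raises the concentration by D/Vd = 1758/111 ≈ 15.838 mg/L.
Steady-state trough Cmin,ss = C₀·f/(1−f) ≈ 15.838 × 0.4549/0.5451 ≈ 13.217 mg/L.

13.2 mg/L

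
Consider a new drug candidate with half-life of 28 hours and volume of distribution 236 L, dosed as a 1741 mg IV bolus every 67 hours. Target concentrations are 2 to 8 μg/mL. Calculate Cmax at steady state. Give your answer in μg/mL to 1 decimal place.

k = ln2/t½ = ln2/28 ≈ 0.024755 h⁻¹; fraction remaining f = e^(−kτ) = e^(−0.024755×67) ≈ 0.1904.
Accumulation ratio R = 1/(1 − f) ≈ 1/0.8096 ≈ 1.2352.
Each bolus raises the concentration by D/Vd = 1741/236 ≈ 7.377 μg/mL.
Steady-state peak Cmax,ss = C₀·R ≈ 7.377 × 1.2352 ≈ 9.112 μg/mL.
Peak 9.1 μg/mL vs MTC 8 μg/mL: exceeds toxic threshold.

9.1 μg/mL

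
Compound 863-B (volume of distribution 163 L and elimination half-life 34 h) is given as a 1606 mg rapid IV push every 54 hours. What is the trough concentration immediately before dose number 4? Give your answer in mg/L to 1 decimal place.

4.7 mg/L

f = (1/2)^(τ/t½) = (1/2)^(54/34) ≈ 0.3326.
C₀ = D/Vd = 1606/163 ≈ 9.853 mg/L.
Before the 4th dose, 3 doses have been given. Superposition: Cmin = C₀·(f + f² + … + f^3).
≈ 9.853 × (0.3326 + 0.1106 + 0.0368) ≈ 9.853 × 0.4800 ≈ 4.729 mg/L.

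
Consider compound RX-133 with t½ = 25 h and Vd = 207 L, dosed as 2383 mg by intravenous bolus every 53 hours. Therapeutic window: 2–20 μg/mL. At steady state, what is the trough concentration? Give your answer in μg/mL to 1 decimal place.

Over one 53-h interval, 53/25 ≈ 2.12 half-lives elapse, leaving f ≈ 0.2300 of each dose.
Accumulation ratio R = 1/(1 − f) ≈ 1/0.7700 ≈ 1.2987.
Each bolus raises the concentration by D/Vd = 2383/207 ≈ 11.512 μg/mL.
Cmax,ss = C₀/(1 − f) ≈ 11.512/0.7700 ≈ 14.951 μg/mL.
One interval later, Cmin,ss = Cmax,ss·e^(−kτ) ≈ 14.951 × 0.2300 ≈ 3.439 μg/mL.
Trough 3.4 μg/mL vs MEC 2 μg/mL: adequate.

3.4 μg/mL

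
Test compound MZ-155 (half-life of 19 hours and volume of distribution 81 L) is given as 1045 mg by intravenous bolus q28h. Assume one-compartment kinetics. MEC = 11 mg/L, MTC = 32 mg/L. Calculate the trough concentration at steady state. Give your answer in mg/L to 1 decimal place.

7.3 mg/L

Over one 28-h interval, 28/19 ≈ 1.4737 half-lives elapse, leaving f ≈ 0.3601 of each dose.
At steady state, accumulation factor R = 1/(1 − e^(−kτ)) ≈ 1.5627.
Each bolus raises the concentration by D/Vd = 1045/81 ≈ 12.901 mg/L.
Steady-state peak Cmax,ss = C₀·R ≈ 12.901 × 1.5627 ≈ 20.160 mg/L.
One interval later, Cmin,ss = Cmax,ss·e^(−kτ) ≈ 20.160 × 0.3601 ≈ 7.260 mg/L.
Trough 7.3 mg/L vs MEC 11 mg/L: subtherapeutic.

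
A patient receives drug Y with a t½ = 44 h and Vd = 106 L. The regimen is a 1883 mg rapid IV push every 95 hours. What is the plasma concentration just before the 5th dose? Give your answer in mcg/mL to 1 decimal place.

f = (1/2)^(τ/t½) = (1/2)^(95/44) ≈ 0.2239.
C₀ = D/Vd = 1883/106 ≈ 17.764 mcg/mL.
Before the 5th dose, 4 doses have been given. Superposition: Cmin = C₀·(f + f² + … + f^4).
≈ 17.764 × (0.2239 + 0.0501 + 0.0112 + 0.0025) ≈ 17.764 × 0.2877 ≈ 5.111 mcg/mL.

5.1 mcg/mL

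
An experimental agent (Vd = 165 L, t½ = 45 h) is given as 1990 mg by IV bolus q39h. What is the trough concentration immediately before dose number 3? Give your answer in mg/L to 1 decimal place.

f = (1/2)^(τ/t½) = (1/2)^(39/45) ≈ 0.5484.
C₀ = D/Vd = 1990/165 ≈ 12.061 mg/L.
Before the 3rd dose, 2 doses have been given. Superposition: Cmin = C₀·(f + f²).
≈ 12.061 × (0.5484 + 0.3007) ≈ 12.061 × 0.8491 ≈ 10.241 mg/L.

10.2 mg/L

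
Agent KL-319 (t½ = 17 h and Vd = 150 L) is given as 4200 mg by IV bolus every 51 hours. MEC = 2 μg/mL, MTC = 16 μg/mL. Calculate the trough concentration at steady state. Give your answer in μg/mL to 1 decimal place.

The dosing interval is 3 half-lives, so f = 2^(−3) = 0.125.
At steady state, R = 1/(1 − 0.125) = 8/7.
Single-dose peak C₀ = D/Vd = 4200/150 = 28 μg/mL.
Steady-state peak Cmax,ss = C₀·R = 28 × 8/7 ≈ 32.000 μg/mL.
Steady-state trough Cmin,ss = Cmax,ss·f ≈ 32.000 × 0.125 ≈ 4.000 μg/mL.
Trough 4.0 μg/mL vs MEC 2 μg/mL: adequate.

4.0 μg/mL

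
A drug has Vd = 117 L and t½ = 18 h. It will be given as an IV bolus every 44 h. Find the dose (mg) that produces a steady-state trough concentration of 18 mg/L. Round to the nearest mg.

τ/t½ = 44/18 ≈ 2.4444, so f = (1/2)^(44/18) ≈ 0.183717.
Cmin,ss = (D/Vd)·f/(1−f), so D = Cmin,ss·Vd·(1−f)/f.
D = 18 × 117 × (1−f)/f ≈ 18 × 117 × 4.44315 ≈ 9357.27 mg.

9357 mg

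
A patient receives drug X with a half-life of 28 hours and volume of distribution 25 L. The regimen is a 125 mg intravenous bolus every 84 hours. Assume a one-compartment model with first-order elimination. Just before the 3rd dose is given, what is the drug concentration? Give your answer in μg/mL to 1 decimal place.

f = (1/2)^(τ/t½) = (1/2)^(84/28) ≈ 0.1250.
C₀ = D/Vd = 125/25 ≈ 5.000 μg/mL.
Before the 3rd dose, 2 doses have been given. Superposition: Cmin = C₀·(f + f²).
≈ 5.000 × (0.1250 + 0.0156) ≈ 5.000 × 0.1406 ≈ 0.703 μg/mL.

0.7 μg/mL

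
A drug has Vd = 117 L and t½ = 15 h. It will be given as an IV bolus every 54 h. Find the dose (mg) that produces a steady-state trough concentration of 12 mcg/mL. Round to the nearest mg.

15621 mg

τ/t½ = 54/15 ≈ 3.6, so f = (1/2)^(54/15) ≈ 0.082469.
Cmin,ss = (D/Vd)·f/(1−f), so D = Cmin,ss·Vd·(1−f)/f.
D = 12 × 117 × (1−f)/f ≈ 12 × 117 × 11.12577 ≈ 15620.58 mg.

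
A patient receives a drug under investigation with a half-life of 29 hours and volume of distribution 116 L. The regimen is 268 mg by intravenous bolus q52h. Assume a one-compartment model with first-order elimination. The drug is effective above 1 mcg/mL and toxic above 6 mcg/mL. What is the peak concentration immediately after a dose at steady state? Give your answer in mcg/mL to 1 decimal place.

3.2 mcg/mL

τ/t½ = 52/29 ≈ 1.7931, so fraction remaining f = (1/2)^(52/29) ≈ 0.2886.
At steady state, accumulation factor R = 1/(1 − e^(−kτ)) ≈ 1.4057.
Single-dose peak C₀ = D/Vd = 268/116 ≈ 2.310 mcg/mL.
Steady-state peak Cmax,ss = C₀·R ≈ 2.310 × 1.4057 ≈ 3.247 mcg/mL.
Peak 3.2 mcg/mL vs MTC 6 mcg/mL: below toxic threshold.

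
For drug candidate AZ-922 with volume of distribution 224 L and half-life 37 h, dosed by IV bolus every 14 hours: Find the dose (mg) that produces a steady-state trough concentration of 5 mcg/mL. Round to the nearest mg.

336 mg

τ/t½ = 14/37 ≈ 0.37838, so f = (1/2)^(14/37) ≈ 0.769302.
Cmin,ss = (D/Vd)·f/(1−f), so D = Cmin,ss·Vd·(1−f)/f.
D = 5 × 224 × (1−f)/f ≈ 5 × 224 × 0.29988 ≈ 335.87 mg.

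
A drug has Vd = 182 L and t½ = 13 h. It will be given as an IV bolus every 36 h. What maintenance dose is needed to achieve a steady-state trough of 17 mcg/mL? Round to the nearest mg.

τ/t½ = 36/13 ≈ 2.7692, so f = (1/2)^(36/13) ≈ 0.146683.
Cmin,ss = (D/Vd)·f/(1−f), so D = Cmin,ss·Vd·(1−f)/f.
D = 17 × 182 × (1−f)/f ≈ 17 × 182 × 5.81742 ≈ 17999.10 mg.

17999 mg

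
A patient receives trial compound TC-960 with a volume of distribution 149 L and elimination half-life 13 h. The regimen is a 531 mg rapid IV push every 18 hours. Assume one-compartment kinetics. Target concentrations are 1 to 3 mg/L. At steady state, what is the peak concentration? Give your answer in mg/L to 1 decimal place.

5.8 mg/L

Over one 18-h interval, 18/13 ≈ 1.3846 half-lives elapse, leaving f ≈ 0.3830 of each dose.
Accumulation ratio R = 1/(1 − f) ≈ 1/0.6170 ≈ 1.6207.
Single-dose peak C₀ = D/Vd = 531/149 ≈ 3.564 mg/L.
Cmax,ss = C₀/(1 − f) ≈ 3.564/0.6170 ≈ 5.776 mg/L.
Peak 5.8 mg/L vs MTC 3 mg/L: exceeds toxic threshold.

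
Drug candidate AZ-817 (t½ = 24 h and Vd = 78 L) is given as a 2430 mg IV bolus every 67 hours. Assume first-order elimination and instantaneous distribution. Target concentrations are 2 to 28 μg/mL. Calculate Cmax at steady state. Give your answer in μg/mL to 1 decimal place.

36.4 μg/mL

k = ln2/t½ = ln2/24 ≈ 0.028881 h⁻¹; fraction remaining f = e^(−kτ) = e^(−0.028881×67) ≈ 0.1444.
At steady state, accumulation factor R = 1/(1 − e^(−kτ)) ≈ 1.1688.
Single-dose peak C₀ = D/Vd = 2430/78 ≈ 31.154 μg/mL.
Steady-state peak Cmax,ss = C₀·R ≈ 31.154 × 1.1688 ≈ 36.413 μg/mL.
Peak 36.4 μg/mL vs MTC 28 μg/mL: exceeds toxic threshold.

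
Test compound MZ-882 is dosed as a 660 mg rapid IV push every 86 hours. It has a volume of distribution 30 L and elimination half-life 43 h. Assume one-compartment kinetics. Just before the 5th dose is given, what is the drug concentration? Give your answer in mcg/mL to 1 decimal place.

7.3 mcg/mL

f = (1/2)^(τ/t½) = (1/2)^(86/43) ≈ 0.2500.
C₀ = D/Vd = 660/30 ≈ 22.000 mcg/mL.
Before the 5th dose, 4 doses have been given. Superposition: Cmin = C₀·(f + f² + … + f^4).
≈ 22.000 × (0.2500 + 0.0625 + 0.0156 + 0.0039) ≈ 22.000 × 0.3320 ≈ 7.304 mcg/mL.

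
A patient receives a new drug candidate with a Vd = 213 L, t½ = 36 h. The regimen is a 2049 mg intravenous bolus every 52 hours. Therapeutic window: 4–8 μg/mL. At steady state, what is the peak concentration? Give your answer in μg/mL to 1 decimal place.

15.2 μg/mL

τ/t½ = 52/36 ≈ 1.4444, so fraction remaining f = (1/2)^(52/36) ≈ 0.3674.
At steady state, accumulation factor R = 1/(1 − e^(−kτ)) ≈ 1.5808.
Each bolus raises the concentration by D/Vd = 2049/213 ≈ 9.620 μg/mL.
Steady-state peak Cmax,ss = C₀·R ≈ 9.620 × 1.5808 ≈ 15.207 μg/mL.
Peak 15.2 μg/mL vs MTC 8 μg/mL: exceeds toxic threshold.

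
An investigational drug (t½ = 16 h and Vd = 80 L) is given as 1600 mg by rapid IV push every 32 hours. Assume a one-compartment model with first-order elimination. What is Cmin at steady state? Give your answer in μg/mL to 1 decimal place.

6.7 μg/mL

τ = 32 h = 2 half-lives, so f = (1/2)^2 = 0.25.
Accumulation ratio R = 1/(1 − f) = 1/0.75 = 4/3.
Single-dose peak C₀ = D/Vd = 1600/80 = 20 μg/mL.
Steady-state peak Cmax,ss = C₀·R = 20 × 4/3 ≈ 26.667 μg/mL.
Steady-state trough Cmin,ss = Cmax,ss·f ≈ 26.667 × 0.25 ≈ 6.667 μg/mL.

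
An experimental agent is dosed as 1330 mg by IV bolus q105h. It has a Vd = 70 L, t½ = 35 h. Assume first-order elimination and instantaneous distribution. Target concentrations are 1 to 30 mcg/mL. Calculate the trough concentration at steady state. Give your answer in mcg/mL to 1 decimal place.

2.7 mcg/mL

τ = 105 h = 3 half-lives, so f = (1/2)^3 = 0.125.
At steady state, R = 1/(1 − 0.125) = 8/7.
Single-dose peak C₀ = D/Vd = 1330/70 = 19 mcg/mL.
Steady-state peak Cmax,ss = C₀·R = 19 × 8/7 ≈ 21.714 mcg/mL.
Steady-state trough Cmin,ss = Cmax,ss·f ≈ 21.714 × 0.125 ≈ 2.714 mcg/mL.
Trough 2.7 mcg/mL vs MEC 1 mcg/mL: adequate.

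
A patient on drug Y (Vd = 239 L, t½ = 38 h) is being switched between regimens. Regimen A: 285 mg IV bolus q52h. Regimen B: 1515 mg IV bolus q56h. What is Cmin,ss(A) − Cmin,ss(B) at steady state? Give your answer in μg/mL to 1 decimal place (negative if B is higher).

-2.8 μg/mL

Regimen A: f = (1/2)^(52/38) ≈ 0.3873; Cmin,ss = (285/239)·f/(1−f) ≈ 0.754 μg/mL.
Regimen B: f = (1/2)^(56/38) ≈ 0.3601; Cmin,ss = (1515/239)·f/(1−f) ≈ 3.567 μg/mL.
Difference ≈ 0.754 − 3.567 ≈ -2.813 μg/mL.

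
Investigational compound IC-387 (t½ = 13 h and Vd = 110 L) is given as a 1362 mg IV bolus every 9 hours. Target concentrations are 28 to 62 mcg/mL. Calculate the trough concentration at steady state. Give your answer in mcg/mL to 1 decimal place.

20.1 mcg/mL

Over one 9-h interval, 9/13 ≈ 0.69231 half-lives elapse, leaving f ≈ 0.6189 of each dose.
Accumulation ratio R = 1/(1 − f) ≈ 1/0.3811 ≈ 2.6240.
Single-dose peak C₀ = D/Vd = 1362/110 ≈ 12.382 mcg/mL.
Cmax,ss = C₀/(1 − f) ≈ 12.382/0.3811 ≈ 32.490 mcg/mL.
Steady-state trough Cmin,ss = Cmax,ss·f ≈ 32.490 × 0.6189 ≈ 20.108 mcg/mL.
Trough 20.1 mcg/mL vs MEC 28 mcg/mL: subtherapeutic.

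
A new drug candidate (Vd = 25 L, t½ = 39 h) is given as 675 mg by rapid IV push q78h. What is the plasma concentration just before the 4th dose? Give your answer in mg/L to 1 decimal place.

f = (1/2)^(τ/t½) = (1/2)^(78/39) ≈ 0.2500.
C₀ = D/Vd = 675/25 ≈ 27.000 mg/L.
Before the 4th dose, 3 doses have been given. Superposition: Cmin = C₀·(f + f² + … + f^3).
≈ 27.000 × (0.2500 + 0.0625 + 0.0156) ≈ 27.000 × 0.3281 ≈ 8.859 mg/L.

8.9 mg/L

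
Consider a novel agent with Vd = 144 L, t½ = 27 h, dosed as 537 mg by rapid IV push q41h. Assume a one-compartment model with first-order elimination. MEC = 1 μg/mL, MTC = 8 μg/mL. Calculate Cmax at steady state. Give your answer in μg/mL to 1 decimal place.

k = ln2/t½ = ln2/27 ≈ 0.025672 h⁻¹; fraction remaining f = e^(−kτ) = e^(−0.025672×41) ≈ 0.3490.
At steady state, accumulation factor R = 1/(1 − e^(−kτ)) ≈ 1.5361.
Each bolus raises the concentration by D/Vd = 537/144 ≈ 3.729 μg/mL.
Steady-state peak Cmax,ss = C₀·R ≈ 3.729 × 1.5361 ≈ 5.728 μg/mL.
Peak 5.7 μg/mL vs MTC 8 μg/mL: below toxic threshold.

5.7 μg/mL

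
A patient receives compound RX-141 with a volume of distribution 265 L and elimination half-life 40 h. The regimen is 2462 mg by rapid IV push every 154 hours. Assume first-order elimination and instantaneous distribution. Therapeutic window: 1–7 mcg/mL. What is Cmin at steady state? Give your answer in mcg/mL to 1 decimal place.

k = ln2/t½ = ln2/40 ≈ 0.017329 h⁻¹; fraction remaining f = e^(−kτ) = e^(−0.017329×154) ≈ 0.0693.
Each bolus raises the concentration by D/Vd = 2462/265 ≈ 9.291 mcg/mL.
Steady-state trough Cmin,ss = C₀·f/(1−f) ≈ 9.291 × 0.0693/0.9307 ≈ 0.692 mcg/mL.
Trough 0.7 mcg/mL vs MEC 1 mcg/mL: subtherapeutic.

0.7 mcg/mL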